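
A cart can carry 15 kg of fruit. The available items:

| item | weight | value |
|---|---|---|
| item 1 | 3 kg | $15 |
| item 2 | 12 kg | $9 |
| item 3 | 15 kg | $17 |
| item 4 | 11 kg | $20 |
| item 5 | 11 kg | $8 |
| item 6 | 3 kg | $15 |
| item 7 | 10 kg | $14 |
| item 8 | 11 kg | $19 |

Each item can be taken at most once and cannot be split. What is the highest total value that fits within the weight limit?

This is a 0/1 knapsack; check combinations near the capacity.
- item 1+item 4: weight 3+11=14, value 15+20=35
- item 4+item 6: weight 11+3=14, value 20+15=35
- item 1+item 8: weight 3+11=14, value 15+19=34
- item 6+item 8: weight 3+11=14, value 15+19=34
Best: $35.

$35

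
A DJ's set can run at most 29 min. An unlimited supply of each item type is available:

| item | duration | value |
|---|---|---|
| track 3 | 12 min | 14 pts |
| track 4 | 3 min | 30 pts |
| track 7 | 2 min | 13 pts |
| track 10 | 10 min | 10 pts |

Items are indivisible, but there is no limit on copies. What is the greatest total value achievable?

283 pts

Best value-per-unit is track 4 at 30/3; filling with it alone gives 9×30 = 270.
Optimal mix: 9×track 4 + 1×track 7 → duration 29, value 283.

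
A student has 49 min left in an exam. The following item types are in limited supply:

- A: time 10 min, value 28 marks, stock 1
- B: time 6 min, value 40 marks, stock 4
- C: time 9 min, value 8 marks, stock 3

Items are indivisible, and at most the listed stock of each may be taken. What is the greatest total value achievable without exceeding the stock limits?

Best selections within time 49 and stock limits:
- 1×A + 4×B + 1×C: time 43, value 196
- 1×A + 4×B: time 34, value 188
- 4×B + 2×C: time 42, value 176
- 4×B + 1×C: time 33, value 168
Best: 196 marks.

196 marks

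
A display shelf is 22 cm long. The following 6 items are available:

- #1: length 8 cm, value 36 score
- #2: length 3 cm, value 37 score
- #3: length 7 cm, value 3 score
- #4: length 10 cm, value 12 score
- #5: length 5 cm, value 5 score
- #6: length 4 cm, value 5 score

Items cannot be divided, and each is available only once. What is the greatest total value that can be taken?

85 score

Check high-value combinations within 22 cm:
- #1+#2+#4: length 8+3+10=21, value 36+37+12=85
- #1+#2+#5+#6: length 8+3+5+4=20, value 36+37+5+5=83
- #1+#2+#3+#6: length 8+3+7+4=22, value 36+37+3+5=81
- #1+#2+#6: length 8+3+4=15, value 36+37+5=78
- #1+#2+#5: length 8+3+5=16, value 36+37+5=78
Best: 85 score.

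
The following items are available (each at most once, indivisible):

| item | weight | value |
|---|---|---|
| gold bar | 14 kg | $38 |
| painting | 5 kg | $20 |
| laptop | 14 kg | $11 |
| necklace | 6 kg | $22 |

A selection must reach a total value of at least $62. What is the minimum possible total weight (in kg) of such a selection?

Subsets with value ≥ 62, sorted by total weight:
- gold bar+painting+necklace: weight 25, value 80
- gold bar+painting+laptop: weight 33, value 69
- gold bar+laptop+necklace: weight 34, value 71
- gold bar+painting+laptop+necklace: weight 39, value 91
Minimum weight: 25 kg.

25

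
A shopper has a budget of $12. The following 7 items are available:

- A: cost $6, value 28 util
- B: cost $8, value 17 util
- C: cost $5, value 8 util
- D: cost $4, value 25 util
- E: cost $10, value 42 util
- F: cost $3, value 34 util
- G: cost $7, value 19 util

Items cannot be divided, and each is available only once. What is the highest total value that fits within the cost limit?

67 util

Check high-value combinations within $12:
- C+D+F: cost 5+4+3=12, value 8+25+34=67
- A+F: cost 6+3=9, value 28+34=62
- D+F: cost 4+3=7, value 25+34=59
Best: 67 util.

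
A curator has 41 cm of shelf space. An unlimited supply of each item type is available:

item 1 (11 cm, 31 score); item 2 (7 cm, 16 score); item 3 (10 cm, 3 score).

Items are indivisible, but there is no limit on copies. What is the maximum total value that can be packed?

Best value-per-unit is item 1 at 31/11; filling with it alone gives 3×31 = 93.
Optimal mix: 3×item 1 + 1×item 2 → length 40, value 109.

109 score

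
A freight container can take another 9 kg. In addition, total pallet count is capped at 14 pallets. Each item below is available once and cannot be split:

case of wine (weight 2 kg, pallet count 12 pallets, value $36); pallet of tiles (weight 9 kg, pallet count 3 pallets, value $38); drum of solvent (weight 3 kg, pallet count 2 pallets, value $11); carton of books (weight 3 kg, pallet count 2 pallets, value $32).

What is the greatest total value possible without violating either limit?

Feasible sets respecting both limits:
- case of wine+carton of books: weight 5, pallet count 14, value 68
- case of wine+drum of solvent: weight 5, pallet count 14, value 47
- drum of solvent+carton of books: weight 6, pallet count 4, value 43
- pallet of tiles: weight 9, pallet count 3, value 38
Best: $68.

$68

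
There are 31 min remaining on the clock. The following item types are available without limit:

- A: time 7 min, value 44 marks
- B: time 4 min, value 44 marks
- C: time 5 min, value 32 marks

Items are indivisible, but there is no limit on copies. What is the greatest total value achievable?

308 marks

Best value-per-unit is B at 44/4; filling with it alone gives 7×44 = 308.
Optimal mix: 1×A + 6×B → time 31, value 308.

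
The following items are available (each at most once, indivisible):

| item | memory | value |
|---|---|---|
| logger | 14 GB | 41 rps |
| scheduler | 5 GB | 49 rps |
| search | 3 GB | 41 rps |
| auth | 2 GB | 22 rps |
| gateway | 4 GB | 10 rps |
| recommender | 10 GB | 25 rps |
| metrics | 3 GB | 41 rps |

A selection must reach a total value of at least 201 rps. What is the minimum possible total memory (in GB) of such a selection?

31

Subsets with value ≥ 201, sorted by total memory:
- logger+scheduler+search+auth+gateway+metrics: memory 31, value 204
- logger+scheduler+search+auth+recommender+metrics: memory 37, value 219
- logger+scheduler+search+gateway+recommender+metrics: memory 39, value 207
- logger+scheduler+search+auth+gateway+recommender+metrics: memory 41, value 229
Minimum memory: 31 GB.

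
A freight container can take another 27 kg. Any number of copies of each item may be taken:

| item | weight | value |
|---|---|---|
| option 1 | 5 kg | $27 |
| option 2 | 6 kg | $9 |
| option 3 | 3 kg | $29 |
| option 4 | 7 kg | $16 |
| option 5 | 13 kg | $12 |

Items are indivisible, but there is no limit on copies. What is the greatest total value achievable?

$261

Best value-per-unit is option 3 at 29/3, and filling with it alone uses weight 9×3=27. No mix of the others beats 9×29 = 261.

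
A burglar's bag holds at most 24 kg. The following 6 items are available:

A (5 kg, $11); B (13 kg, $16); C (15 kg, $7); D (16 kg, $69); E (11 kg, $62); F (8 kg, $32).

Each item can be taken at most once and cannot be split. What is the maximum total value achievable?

$105

Check high-value combinations within 24 kg:
- A+E+F: weight 5+11+8=24, value 11+62+32=105
- D+F: weight 16+8=24, value 69+32=101
- E+F: weight 11+8=19, value 62+32=94
Best: $105.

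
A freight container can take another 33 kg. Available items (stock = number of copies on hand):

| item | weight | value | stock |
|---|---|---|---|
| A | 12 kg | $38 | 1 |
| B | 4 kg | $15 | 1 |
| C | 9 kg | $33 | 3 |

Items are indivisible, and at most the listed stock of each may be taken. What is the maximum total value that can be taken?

Best selections within weight 33 and stock limits:
- 1×B + 3×C: weight 31, value 114
- 1×A + 2×C: weight 30, value 104
- 3×C: weight 27, value 99
Best: $114.

$114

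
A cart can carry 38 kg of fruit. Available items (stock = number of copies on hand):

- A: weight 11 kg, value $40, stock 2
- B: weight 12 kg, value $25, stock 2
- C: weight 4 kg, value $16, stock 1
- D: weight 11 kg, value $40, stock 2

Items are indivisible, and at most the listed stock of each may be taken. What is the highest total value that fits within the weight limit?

Best selections within weight 38 and stock limits:
- 1×A + 1×C + 2×D: weight 37, value 136
- 2×A + 1×C + 1×D: weight 37, value 136
Best: $136.

$136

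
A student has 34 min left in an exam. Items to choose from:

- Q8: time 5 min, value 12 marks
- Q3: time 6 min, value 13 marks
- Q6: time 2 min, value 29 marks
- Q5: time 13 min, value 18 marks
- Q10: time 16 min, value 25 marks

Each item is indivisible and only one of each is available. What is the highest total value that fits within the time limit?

79 marks

Check high-value combinations within 34 min:
- Q8+Q3+Q6+Q10: time 5+6+2+16=29, value 12+13+29+25=79
- Q8+Q3+Q6+Q5: time 5+6+2+13=26, value 12+13+29+18=72
- Q6+Q5+Q10: time 2+13+16=31, value 29+18+25=72
- Q3+Q6+Q10: time 6+2+16=24, value 13+29+25=67
- Q8+Q6+Q10: time 5+2+16=23, value 12+29+25=66
Best: 79 marks.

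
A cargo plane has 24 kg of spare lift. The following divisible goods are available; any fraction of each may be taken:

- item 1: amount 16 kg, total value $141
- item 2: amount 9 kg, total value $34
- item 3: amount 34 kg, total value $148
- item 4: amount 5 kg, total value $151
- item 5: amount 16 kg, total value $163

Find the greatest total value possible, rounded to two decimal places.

Take in order of value per unit:
- item 4 (151/5 per unit): all 5 → value 151, running total 151.00
- item 5 (163/16 per unit): all 16 → value 163, running total 314.00
- item 1 (141/16 per unit): 3 of 16 → value 3×141/16 = 26.4375, running total 340.44
Total 340.44.

340.44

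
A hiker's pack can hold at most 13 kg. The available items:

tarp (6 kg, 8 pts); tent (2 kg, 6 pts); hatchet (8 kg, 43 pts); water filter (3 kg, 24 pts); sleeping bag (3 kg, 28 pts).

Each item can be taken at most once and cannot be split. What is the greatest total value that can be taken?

77 pts

This is a 0/1 knapsack; check combinations near the capacity.
- tent+hatchet+sleeping bag: weight 2+8+3=13, value 6+43+28=77
- tent+hatchet+water filter: weight 2+8+3=13, value 6+43+24=73
- hatchet+sleeping bag: weight 8+3=11, value 43+28=71
- hatchet+water filter: weight 8+3=11, value 43+24=67
- tarp+water filter+sleeping bag: weight 6+3+3=12, value 8+24+28=60
Best: 77 pts.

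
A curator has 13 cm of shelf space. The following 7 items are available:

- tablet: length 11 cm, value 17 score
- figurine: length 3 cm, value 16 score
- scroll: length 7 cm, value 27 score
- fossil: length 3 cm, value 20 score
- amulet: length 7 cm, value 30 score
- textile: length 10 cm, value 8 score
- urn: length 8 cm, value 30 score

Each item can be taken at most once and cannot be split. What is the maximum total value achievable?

66 score

Check high-value combinations within 13 cm:
- figurine+fossil+amulet: length 3+3+7=13, value 16+20+30=66
- figurine+scroll+fossil: length 3+7+3=13, value 16+27+20=63
- fossil+amulet: length 3+7=10, value 20+30=50
- fossil+urn: length 3+8=11, value 20+30=50
- scroll+fossil: length 7+3=10, value 27+20=47
Best: 66 score.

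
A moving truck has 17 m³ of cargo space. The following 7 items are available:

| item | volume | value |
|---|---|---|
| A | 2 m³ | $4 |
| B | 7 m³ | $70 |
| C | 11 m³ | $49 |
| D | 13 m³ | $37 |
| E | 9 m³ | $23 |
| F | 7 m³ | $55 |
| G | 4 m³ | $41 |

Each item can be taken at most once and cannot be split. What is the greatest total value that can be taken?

$129

This is a 0/1 knapsack; check combinations near the capacity.
- A+B+F: volume 2+7+7=16, value 4+70+55=129
- B+F: volume 7+7=14, value 70+55=125
- A+B+G: volume 2+7+4=13, value 4+70+41=115
- B+G: volume 7+4=11, value 70+41=111
Best: $129.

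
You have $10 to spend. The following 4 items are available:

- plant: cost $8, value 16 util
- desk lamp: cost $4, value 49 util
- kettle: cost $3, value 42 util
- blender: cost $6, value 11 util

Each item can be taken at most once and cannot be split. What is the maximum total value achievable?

91 util

Check high-value combinations within $10:
- desk lamp+kettle: cost 4+3=7, value 49+42=91
- desk lamp+blender: cost 4+6=10, value 49+11=60
- kettle+blender: cost 3+6=9, value 42+11=53
Best: 91 util.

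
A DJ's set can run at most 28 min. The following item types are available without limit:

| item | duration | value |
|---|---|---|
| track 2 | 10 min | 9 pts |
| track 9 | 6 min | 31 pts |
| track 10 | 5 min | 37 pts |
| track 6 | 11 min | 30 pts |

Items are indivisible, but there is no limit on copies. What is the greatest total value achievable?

185 pts

Best value-per-unit is track 10 at 37/5, and filling with it alone uses duration 5×5=25. No mix of the others beats 5×37 = 185.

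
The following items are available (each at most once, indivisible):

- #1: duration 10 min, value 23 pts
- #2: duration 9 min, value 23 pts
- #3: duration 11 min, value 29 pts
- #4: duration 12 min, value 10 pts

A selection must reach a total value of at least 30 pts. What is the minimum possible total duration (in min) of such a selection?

19

Subsets with value ≥ 30, sorted by total duration:
- #1+#2: duration 19, value 46
- #2+#3: duration 20, value 52
Minimum duration: 19 min.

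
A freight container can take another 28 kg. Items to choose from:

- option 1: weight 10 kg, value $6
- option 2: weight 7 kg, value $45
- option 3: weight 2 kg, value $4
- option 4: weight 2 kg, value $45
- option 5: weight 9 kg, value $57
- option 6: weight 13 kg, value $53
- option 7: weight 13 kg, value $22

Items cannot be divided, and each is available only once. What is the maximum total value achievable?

$159

Check high-value combinations within 28 kg:
- option 3+option 4+option 5+option 6: weight 2+2+9+13=26, value 4+45+57+53=159
- option 4+option 5+option 6: weight 2+9+13=24, value 45+57+53=155
- option 1+option 2+option 4+option 5: weight 10+7+2+9=28, value 6+45+45+57=153
- option 2+option 3+option 4+option 5: weight 7+2+2+9=20, value 45+4+45+57=151
- option 2+option 4+option 5: weight 7+2+9=18, value 45+45+57=147
Best: $159.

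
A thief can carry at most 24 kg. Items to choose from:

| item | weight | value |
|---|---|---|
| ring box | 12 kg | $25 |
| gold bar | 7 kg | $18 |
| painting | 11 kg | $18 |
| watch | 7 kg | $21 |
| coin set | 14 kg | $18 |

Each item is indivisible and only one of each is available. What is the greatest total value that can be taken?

$46

This is a 0/1 knapsack; check combinations near the capacity.
- ring box+watch: weight 12+7=19, value 25+21=46
- ring box+gold bar: weight 12+7=19, value 25+18=43
- ring box+painting: weight 12+11=23, value 25+18=43
- gold bar+watch: weight 7+7=14, value 18+21=39
Best: $46.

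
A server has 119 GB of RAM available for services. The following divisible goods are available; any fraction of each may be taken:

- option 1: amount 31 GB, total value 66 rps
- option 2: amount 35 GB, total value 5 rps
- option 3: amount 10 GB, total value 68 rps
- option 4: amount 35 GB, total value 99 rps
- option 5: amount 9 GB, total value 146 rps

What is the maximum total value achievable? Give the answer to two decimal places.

383.86

Take in order of value per unit:
- option 5 (146/9 per unit): all 9 → value 146, running total 146.00
- option 3 (68/10 per unit): all 10 → value 68, running total 214.00
- option 4 (99/35 per unit): all 35 → value 99, running total 313.00
- option 1 (66/31 per unit): all 31 → value 66, running total 379.00
- option 2 (5/35 per unit): 34 of 35 → value 34×5/35 = 4.8571, running total 383.86
Total 383.86.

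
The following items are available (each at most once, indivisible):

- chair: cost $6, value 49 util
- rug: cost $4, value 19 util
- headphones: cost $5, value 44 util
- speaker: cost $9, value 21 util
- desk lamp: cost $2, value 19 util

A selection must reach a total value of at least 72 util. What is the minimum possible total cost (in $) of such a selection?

Subsets with value ≥ 72, sorted by total cost:
- chair+headphones: cost 11, value 93
- rug+headphones+desk lamp: cost 11, value 82
Minimum cost: 11 $.

11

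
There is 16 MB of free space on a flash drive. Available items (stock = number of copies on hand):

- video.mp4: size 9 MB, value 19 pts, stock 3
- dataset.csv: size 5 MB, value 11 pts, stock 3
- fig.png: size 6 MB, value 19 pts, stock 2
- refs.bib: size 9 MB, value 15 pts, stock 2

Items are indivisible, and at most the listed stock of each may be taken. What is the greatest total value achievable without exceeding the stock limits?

41 pts

Top feasible selections:
- 2×dataset.csv + 1×fig.png: size 16, value 41
- 2×fig.png: size 12, value 38
Best: 41 pts.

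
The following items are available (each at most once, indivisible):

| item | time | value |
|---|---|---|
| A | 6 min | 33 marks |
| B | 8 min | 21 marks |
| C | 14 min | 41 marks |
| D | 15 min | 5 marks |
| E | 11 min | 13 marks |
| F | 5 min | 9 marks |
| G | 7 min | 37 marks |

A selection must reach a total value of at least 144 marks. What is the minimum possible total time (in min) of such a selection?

Subsets with value ≥ 144, sorted by total time:
- A+B+C+E+G: time 46, value 145
- A+B+C+E+F+G: time 51, value 154
- A+B+C+D+F+G: time 55, value 146
- A+B+C+D+E+G: time 61, value 150
Minimum time: 46 min.

46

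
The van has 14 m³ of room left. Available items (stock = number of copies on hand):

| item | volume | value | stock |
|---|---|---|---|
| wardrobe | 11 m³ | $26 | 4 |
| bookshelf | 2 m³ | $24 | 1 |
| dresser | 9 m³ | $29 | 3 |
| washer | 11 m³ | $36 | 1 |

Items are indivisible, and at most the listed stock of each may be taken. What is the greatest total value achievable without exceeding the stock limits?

$60

Top feasible selections:
- 1×bookshelf + 1×washer: volume 13, value 60
- 1×bookshelf + 1×dresser: volume 11, value 53
- 1×wardrobe + 1×bookshelf: volume 13, value 50
Best: $60.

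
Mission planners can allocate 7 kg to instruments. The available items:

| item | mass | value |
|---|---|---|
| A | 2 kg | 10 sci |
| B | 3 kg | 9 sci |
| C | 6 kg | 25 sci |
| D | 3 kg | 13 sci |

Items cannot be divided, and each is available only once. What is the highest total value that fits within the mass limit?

25 sci

Check high-value combinations within 7 kg:
- C: mass 6, value 25
- A+D: mass 2+3=5, value 10+13=23
- B+D: mass 3+3=6, value 9+13=22
- A+B: mass 2+3=5, value 10+9=19
Best: 25 sci.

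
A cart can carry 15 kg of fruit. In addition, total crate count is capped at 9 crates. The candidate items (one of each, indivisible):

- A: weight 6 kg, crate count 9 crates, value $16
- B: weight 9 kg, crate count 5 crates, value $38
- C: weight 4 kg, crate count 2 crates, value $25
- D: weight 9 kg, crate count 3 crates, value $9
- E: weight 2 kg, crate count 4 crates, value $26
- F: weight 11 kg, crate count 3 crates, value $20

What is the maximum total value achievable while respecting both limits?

$64

Feasible sets respecting both limits:
- B+E: weight 11, crate count 9, value 64
- B+C: weight 13, crate count 7, value 63
- C+D+E: weight 15, crate count 9, value 60
- C+E: weight 6, crate count 6, value 51
Best: $64.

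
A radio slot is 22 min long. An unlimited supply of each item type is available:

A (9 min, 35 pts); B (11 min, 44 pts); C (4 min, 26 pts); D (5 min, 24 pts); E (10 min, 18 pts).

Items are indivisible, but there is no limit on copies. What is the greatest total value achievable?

Best value-per-unit is C at 26/4, and filling with it alone uses duration 5×4=20. No mix of the others beats 5×26 = 130.

130 pts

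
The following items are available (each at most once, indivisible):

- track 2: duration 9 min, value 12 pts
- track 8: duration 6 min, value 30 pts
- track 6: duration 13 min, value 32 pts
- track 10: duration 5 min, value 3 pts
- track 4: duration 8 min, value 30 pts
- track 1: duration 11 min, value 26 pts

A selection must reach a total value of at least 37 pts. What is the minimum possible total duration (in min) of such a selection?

14

Subsets with value ≥ 37, sorted by total duration:
- track 8+track 4: duration 14, value 60
- track 2+track 8: duration 15, value 42
- track 8+track 1: duration 17, value 56
Minimum duration: 14 min.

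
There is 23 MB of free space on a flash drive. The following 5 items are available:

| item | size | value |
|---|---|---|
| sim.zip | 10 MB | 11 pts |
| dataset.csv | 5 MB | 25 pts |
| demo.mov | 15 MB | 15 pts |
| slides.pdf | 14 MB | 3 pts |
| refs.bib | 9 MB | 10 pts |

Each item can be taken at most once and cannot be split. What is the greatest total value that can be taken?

Check high-value combinations within 23 MB:
- dataset.csv+demo.mov: size 5+15=20, value 25+15=40
- sim.zip+dataset.csv: size 10+5=15, value 11+25=36
- dataset.csv+refs.bib: size 5+9=14, value 25+10=35
- dataset.csv+slides.pdf: size 5+14=19, value 25+3=28
Best: 40 pts.

40 pts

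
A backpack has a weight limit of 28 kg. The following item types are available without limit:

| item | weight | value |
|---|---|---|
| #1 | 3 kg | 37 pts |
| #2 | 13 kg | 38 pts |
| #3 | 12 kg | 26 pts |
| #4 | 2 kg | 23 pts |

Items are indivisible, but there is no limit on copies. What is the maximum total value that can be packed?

Best value-per-unit is #1 at 37/3; filling with it alone gives 9×37 = 333.
Optimal mix: 8×#1 + 2×#4 → weight 28, value 342.

342 pts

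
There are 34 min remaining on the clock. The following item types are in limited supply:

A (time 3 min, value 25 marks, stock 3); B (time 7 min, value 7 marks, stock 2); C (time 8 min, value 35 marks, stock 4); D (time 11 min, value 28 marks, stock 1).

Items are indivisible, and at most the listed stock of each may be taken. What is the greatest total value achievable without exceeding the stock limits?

Top feasible selections:
- 3×A + 3×C: time 33, value 180
- 2×A + 3×C: time 30, value 155
- 3×A + 1×B + 2×C: time 32, value 152
- 2×A + 2×C + 1×D: time 33, value 148
Best: 180 marks.

180 marks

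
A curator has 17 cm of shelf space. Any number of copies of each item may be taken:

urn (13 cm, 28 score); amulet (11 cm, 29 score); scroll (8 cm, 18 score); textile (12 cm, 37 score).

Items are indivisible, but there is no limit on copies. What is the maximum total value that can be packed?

37 score

Best value-per-unit is textile at 37/12, and filling with it alone uses length 1×12=12. No mix of the others beats 1×37 = 37.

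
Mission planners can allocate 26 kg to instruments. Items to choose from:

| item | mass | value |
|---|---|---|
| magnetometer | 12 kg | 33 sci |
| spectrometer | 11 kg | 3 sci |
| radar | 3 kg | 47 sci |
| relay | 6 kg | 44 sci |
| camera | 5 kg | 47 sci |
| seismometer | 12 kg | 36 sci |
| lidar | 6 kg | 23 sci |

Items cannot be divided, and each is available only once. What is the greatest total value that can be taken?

Check high-value combinations within 26 kg:
- radar+relay+camera+seismometer: mass 3+6+5+12=26, value 47+44+47+36=174
- magnetometer+radar+relay+camera: mass 12+3+6+5=26, value 33+47+44+47=171
- radar+relay+camera+lidar: mass 3+6+5+6=20, value 47+44+47+23=161
Best: 174 sci.

174 sci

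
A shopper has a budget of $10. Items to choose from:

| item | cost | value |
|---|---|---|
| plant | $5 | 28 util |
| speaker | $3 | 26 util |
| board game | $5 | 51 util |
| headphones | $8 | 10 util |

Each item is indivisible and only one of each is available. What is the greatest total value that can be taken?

Check high-value combinations within $10:
- plant+board game: cost 5+5=10, value 28+51=79
- speaker+board game: cost 3+5=8, value 26+51=77
- plant+speaker: cost 5+3=8, value 28+26=54
- board game: cost 5, value 51
Best: 79 util.

79 util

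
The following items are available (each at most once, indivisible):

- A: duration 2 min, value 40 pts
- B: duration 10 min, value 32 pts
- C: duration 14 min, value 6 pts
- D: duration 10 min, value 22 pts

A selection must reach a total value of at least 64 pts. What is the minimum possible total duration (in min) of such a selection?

12

Subsets with value ≥ 64, sorted by total duration:
- A+B: duration 12, value 72
- A+B+D: duration 22, value 94
- A+B+C: duration 26, value 78
- A+C+D: duration 26, value 68
Minimum duration: 12 min.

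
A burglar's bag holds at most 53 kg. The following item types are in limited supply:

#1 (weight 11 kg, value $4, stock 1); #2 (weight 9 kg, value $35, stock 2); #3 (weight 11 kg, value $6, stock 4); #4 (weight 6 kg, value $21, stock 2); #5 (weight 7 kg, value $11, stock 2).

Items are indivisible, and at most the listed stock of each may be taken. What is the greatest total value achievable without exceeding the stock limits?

Top feasible selections:
- 2×#2 + 2×#4 + 2×#5: weight 44, value 134
- 2×#2 + 1×#3 + 2×#4 + 1×#5: weight 48, value 129
Best: $134.

$134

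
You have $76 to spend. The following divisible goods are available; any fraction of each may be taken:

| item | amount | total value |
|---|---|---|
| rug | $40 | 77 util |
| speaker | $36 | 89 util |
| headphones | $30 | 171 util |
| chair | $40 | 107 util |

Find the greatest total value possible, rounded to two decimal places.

292.83

Take in order of value per unit:
- headphones (171/30 per unit): all 30 → value 171, running total 171.00
- chair (107/40 per unit): all 40 → value 107, running total 278.00
- speaker (89/36 per unit): 6 of 36 → value 6×89/36 = 14.8333, running total 292.83
Total 292.83.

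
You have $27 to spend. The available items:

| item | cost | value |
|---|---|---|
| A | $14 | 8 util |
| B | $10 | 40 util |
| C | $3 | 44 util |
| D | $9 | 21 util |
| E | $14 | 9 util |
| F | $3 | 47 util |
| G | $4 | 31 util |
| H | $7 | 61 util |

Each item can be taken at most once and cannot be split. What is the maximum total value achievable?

223 util

Check high-value combinations within $27:
- B+C+F+G+H: cost 10+3+3+4+7=27, value 40+44+47+31+61=223
- C+D+F+G+H: cost 3+9+3+4+7=26, value 44+21+47+31+61=204
- B+C+F+H: cost 10+3+3+7=23, value 40+44+47+61=192
Best: 223 util.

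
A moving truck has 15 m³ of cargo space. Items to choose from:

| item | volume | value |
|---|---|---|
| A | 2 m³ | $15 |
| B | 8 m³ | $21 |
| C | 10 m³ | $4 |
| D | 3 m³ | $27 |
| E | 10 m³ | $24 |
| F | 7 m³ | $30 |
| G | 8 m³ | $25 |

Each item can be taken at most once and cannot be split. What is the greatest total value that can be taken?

Check high-value combinations within 15 m³:
- A+D+F: volume 2+3+7=12, value 15+27+30=72
- A+D+G: volume 2+3+8=13, value 15+27+25=67
- A+D+E: volume 2+3+10=15, value 15+27+24=66
- A+B+D: volume 2+8+3=13, value 15+21+27=63
- D+F: volume 3+7=10, value 27+30=57
Best: $72.

$72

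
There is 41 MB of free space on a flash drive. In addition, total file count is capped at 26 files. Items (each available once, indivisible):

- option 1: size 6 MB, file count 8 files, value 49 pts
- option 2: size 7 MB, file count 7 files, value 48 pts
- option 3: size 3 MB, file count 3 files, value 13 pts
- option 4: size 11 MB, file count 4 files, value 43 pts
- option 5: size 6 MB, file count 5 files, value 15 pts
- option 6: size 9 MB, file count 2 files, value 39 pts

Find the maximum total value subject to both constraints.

Feasible sets respecting both limits:
- option 1+option 2+option 4+option 5+option 6: size 39, file count 26, value 194
- option 1+option 2+option 3+option 4+option 6: size 36, file count 24, value 192
- option 1+option 2+option 4+option 6: size 33, file count 21, value 179
- option 1+option 2+option 3+option 5+option 6: size 31, file count 25, value 164
Best: 194 pts.

194 pts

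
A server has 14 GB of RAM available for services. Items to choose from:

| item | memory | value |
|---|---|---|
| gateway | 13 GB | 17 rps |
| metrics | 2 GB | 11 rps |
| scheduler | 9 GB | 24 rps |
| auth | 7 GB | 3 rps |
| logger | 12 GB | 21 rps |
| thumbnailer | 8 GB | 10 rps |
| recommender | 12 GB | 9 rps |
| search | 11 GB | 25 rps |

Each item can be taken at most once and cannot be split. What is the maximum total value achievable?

36 rps

Check high-value combinations within 14 GB:
- metrics+search: memory 2+11=13, value 11+25=36
- metrics+scheduler: memory 2+9=11, value 11+24=35
- metrics+logger: memory 2+12=14, value 11+21=32
Best: 36 rps.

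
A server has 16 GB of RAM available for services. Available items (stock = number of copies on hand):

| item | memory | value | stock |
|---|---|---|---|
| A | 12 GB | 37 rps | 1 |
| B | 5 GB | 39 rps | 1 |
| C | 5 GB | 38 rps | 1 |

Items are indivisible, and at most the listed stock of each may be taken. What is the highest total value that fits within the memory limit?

77 rps

Top feasible selections:
- 1×B + 1×C: memory 10, value 77
- 1×B: memory 5, value 39
- 1×C: memory 5, value 38
Best: 77 rps.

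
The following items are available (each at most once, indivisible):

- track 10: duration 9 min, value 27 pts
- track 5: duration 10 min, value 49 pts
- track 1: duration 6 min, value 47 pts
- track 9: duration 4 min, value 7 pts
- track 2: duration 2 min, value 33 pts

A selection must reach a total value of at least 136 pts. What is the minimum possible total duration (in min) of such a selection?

Subsets with value ≥ 136, sorted by total duration:
- track 5+track 1+track 9+track 2: duration 22, value 136
- track 10+track 5+track 1+track 2: duration 27, value 156
Minimum duration: 22 min.

22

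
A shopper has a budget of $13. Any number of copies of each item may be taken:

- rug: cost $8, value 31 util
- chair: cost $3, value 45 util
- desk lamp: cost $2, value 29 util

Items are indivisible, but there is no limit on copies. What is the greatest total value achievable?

193 util

Best value-per-unit is chair at 45/3; filling with it alone gives 4×45 = 180.
Optimal mix: 3×chair + 2×desk lamp → cost 13, value 193.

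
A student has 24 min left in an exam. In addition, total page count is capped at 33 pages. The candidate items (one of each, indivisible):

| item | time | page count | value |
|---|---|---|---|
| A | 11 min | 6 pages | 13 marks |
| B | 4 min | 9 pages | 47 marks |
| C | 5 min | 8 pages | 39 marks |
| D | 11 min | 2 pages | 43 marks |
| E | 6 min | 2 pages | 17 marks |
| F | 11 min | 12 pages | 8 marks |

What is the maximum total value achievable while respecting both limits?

129 marks

Feasible sets respecting both limits:
- B+C+D: time 20, page count 19, value 129
- B+D+E: time 21, page count 13, value 107
- B+C+E: time 15, page count 19, value 103
Best: 129 marks.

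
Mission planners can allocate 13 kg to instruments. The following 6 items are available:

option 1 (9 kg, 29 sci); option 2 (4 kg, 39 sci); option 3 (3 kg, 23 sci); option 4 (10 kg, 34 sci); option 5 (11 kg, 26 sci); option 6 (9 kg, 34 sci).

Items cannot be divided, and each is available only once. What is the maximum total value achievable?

73 sci

Check high-value combinations within 13 kg:
- option 2+option 6: mass 4+9=13, value 39+34=73
- option 1+option 2: mass 9+4=13, value 29+39=68
- option 2+option 3: mass 4+3=7, value 39+23=62
Best: 73 sci.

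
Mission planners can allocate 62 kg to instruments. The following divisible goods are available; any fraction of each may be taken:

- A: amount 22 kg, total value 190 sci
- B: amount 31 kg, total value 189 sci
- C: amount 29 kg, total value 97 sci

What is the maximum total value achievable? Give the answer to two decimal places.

Take in order of value per unit:
- A (190/22 per unit): all 22 → value 190, running total 190.00
- B (189/31 per unit): all 31 → value 189, running total 379.00
- C (97/29 per unit): 9 of 29 → value 9×97/29 = 30.1034, running total 409.10
Total 409.10.

409.10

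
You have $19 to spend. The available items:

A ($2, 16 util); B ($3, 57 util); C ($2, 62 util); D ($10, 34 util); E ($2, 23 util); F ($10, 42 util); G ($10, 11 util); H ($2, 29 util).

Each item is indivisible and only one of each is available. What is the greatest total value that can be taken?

Check high-value combinations within $19:
- B+C+E+F+H: cost 3+2+2+10+2=19, value 57+62+23+42+29=213
- A+B+C+F+H: cost 2+3+2+10+2=19, value 16+57+62+42+29=206
- B+C+D+E+H: cost 3+2+10+2+2=19, value 57+62+34+23+29=205
- A+B+C+E+F: cost 2+3+2+2+10=19, value 16+57+62+23+42=200
Best: 213 util.

213 util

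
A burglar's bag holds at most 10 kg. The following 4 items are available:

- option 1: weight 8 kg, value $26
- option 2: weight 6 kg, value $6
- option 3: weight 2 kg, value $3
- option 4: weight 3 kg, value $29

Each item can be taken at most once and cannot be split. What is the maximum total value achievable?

$35

Check high-value combinations within 10 kg:
- option 2+option 4: weight 6+3=9, value 6+29=35
- option 3+option 4: weight 2+3=5, value 3+29=32
- option 4: weight 3, value 29
- option 1+option 3: weight 8+2=10, value 26+3=29
Best: $35.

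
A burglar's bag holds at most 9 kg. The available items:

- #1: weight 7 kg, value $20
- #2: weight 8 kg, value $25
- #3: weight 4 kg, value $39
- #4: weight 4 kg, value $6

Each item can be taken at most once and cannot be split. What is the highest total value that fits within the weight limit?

$45

Check high-value combinations within 9 kg:
- #3+#4: weight 4+4=8, value 39+6=45
- #3: weight 4, value 39
- #2: weight 8, value 25
- #1: weight 7, value 20
Best: $45.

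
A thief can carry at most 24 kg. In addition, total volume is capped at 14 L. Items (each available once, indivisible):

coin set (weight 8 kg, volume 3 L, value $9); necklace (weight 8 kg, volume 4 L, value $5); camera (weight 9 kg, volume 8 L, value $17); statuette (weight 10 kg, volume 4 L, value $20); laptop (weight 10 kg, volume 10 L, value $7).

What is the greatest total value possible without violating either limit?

$37

Feasible sets respecting both limits:
- camera+statuette: weight 19, volume 12, value 37
- coin set+statuette: weight 18, volume 7, value 29
- statuette+laptop: weight 20, volume 14, value 27
- coin set+camera: weight 17, volume 11, value 26
Best: $37.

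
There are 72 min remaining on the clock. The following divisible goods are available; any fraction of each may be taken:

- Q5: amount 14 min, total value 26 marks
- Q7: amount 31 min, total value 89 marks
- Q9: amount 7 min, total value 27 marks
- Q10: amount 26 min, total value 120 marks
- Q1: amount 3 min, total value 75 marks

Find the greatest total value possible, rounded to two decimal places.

Take in order of value per unit:
- Q1 (75/3 per unit): all 3 → value 75, running total 75.00
- Q10 (120/26 per unit): all 26 → value 120, running total 195.00
- Q9 (27/7 per unit): all 7 → value 27, running total 222.00
- Q7 (89/31 per unit): all 31 → value 89, running total 311.00
- Q5 (26/14 per unit): 5 of 14 → value 5×26/14 = 9.2857, running total 320.29
Total 320.29.

320.29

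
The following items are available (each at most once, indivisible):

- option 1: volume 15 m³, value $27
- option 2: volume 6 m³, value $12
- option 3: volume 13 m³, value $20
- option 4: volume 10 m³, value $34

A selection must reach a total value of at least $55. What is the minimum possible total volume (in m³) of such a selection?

25

Subsets with value ≥ 55, sorted by total volume:
- option 1+option 4: volume 25, value 61
- option 2+option 3+option 4: volume 29, value 66
- option 1+option 2+option 4: volume 31, value 73
- option 1+option 2+option 3: volume 34, value 59
Minimum volume: 25 m³.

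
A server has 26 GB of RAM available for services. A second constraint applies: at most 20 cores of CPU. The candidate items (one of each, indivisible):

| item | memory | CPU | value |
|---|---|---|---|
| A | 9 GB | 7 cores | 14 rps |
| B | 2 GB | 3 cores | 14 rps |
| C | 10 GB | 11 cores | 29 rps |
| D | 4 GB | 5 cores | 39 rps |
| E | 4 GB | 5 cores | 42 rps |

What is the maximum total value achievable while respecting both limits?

Feasible sets respecting both limits:
- A+B+D+E: memory 19, CPU 20, value 109
- A+D+E: memory 17, CPU 17, value 95
- B+D+E: memory 10, CPU 13, value 95
Best: 109 rps.

109 rps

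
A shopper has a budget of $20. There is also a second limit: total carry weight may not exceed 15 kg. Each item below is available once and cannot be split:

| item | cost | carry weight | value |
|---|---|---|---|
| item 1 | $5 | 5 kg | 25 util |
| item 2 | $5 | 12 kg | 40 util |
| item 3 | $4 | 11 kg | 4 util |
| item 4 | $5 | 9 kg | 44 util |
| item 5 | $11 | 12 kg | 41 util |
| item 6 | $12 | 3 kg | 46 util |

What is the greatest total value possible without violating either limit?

Feasible sets respecting both limits:
- item 4+item 6: cost 17, carry weight 12, value 90
- item 2+item 6: cost 17, carry weight 15, value 86
- item 1+item 6: cost 17, carry weight 8, value 71
Best: 90 util.

90 util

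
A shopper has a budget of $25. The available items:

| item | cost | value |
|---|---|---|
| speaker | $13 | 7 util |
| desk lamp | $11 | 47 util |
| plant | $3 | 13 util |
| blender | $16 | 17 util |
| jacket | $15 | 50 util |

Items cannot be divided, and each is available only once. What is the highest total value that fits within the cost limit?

63 util

Check high-value combinations within $25:
- plant+jacket: cost 3+15=18, value 13+50=63
- desk lamp+plant: cost 11+3=14, value 47+13=60
- speaker+desk lamp: cost 13+11=24, value 7+47=54
- jacket: cost 15, value 50
- desk lamp: cost 11, value 47
Best: 63 util.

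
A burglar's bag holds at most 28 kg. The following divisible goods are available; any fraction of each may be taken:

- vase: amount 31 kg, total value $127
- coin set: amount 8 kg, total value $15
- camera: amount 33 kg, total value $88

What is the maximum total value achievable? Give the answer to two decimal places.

Take in order of value per unit:
- vase (127/31 per unit): 28 of 31 → value 28×127/31 = 114.7097, running total 114.71
Total 114.71.

114.71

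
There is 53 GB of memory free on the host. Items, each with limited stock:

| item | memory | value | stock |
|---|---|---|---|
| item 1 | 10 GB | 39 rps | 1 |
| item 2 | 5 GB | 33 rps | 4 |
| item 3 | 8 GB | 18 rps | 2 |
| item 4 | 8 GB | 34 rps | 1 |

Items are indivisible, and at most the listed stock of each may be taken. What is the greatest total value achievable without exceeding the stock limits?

223 rps

Top feasible selections:
- 1×item 1 + 4×item 2 + 1×item 3 + 1×item 4: memory 46, value 223
- 1×item 1 + 3×item 2 + 2×item 3 + 1×item 4: memory 49, value 208
- 1×item 1 + 4×item 2 + 2×item 3: memory 46, value 207
Best: 223 rps.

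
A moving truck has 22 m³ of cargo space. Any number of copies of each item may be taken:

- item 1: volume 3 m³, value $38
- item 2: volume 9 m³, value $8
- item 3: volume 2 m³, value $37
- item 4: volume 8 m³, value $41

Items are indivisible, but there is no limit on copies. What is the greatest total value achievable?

$407

Best value-per-unit is item 3 at 37/2, and filling with it alone uses volume 11×2=22. No mix of the others beats 11×37 = 407.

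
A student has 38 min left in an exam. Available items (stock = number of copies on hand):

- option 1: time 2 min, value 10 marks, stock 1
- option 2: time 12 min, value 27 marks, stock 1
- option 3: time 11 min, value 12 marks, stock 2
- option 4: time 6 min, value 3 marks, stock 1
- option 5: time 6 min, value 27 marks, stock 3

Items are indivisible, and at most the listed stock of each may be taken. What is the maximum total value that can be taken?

121 marks

Best selections within time 38 and stock limits:
- 1×option 1 + 1×option 2 + 1×option 4 + 3×option 5: time 38, value 121
- 1×option 1 + 1×option 2 + 3×option 5: time 32, value 118
- 1×option 2 + 1×option 4 + 3×option 5: time 36, value 111
Best: 121 marks.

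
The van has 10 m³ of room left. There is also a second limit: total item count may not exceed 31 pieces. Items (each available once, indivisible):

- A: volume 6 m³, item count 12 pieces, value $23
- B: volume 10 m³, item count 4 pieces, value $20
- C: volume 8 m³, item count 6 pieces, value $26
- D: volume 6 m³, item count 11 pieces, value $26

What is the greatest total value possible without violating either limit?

$26

Feasible sets respecting both limits:
- C: volume 8, item count 6, value 26
- D: volume 6, item count 11, value 26
- A: volume 6, item count 12, value 23
Best: $26.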